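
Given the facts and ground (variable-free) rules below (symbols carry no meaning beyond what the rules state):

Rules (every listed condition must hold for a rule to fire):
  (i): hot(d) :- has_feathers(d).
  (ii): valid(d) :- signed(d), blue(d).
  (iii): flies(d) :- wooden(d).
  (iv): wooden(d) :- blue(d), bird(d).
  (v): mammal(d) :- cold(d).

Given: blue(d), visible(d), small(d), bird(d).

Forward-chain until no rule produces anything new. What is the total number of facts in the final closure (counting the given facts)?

6

Round 1: (iv) [wooden(d) :- blue(d), bird(d).]. Adds wooden(d).
Round 2: (iii) [flies(d) :- wooden(d).]. Adds flies(d).
Closure: {bird(d), blue(d), flies(d), small(d), visible(d), wooden(d)} — 6 facts.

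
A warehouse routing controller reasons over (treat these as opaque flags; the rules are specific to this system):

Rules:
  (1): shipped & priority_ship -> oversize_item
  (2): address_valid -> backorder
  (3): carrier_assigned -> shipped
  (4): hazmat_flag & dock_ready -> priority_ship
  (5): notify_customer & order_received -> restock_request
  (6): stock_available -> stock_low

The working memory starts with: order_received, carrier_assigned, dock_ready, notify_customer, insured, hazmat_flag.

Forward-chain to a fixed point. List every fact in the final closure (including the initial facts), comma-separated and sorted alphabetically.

Round 1 fires (3), (4), (5), giving shipped, priority_ship, restock_request.
Round 2 fires (1), giving oversize_item.

carrier_assigned, dock_ready, hazmat_flag, insured, notify_customer, order_received, oversize_item, priority_ship, restock_request, shipped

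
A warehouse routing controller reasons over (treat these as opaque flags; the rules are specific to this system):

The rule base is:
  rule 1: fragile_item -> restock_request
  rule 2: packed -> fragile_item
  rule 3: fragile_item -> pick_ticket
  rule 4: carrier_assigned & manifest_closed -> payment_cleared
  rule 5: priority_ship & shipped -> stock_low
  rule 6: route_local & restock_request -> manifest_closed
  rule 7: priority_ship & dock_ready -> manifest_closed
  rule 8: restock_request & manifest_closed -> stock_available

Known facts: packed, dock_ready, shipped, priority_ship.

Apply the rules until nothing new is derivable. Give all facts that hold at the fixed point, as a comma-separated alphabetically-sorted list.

Round 1: rule 2 [packed -> fragile_item]; rule 5 [priority_ship & shipped -> stock_low]; rule 7 [priority_ship & dock_ready -> manifest_closed]. Adds fragile_item, stock_low, manifest_closed.
Round 2: rule 1 [fragile_item -> restock_request]; rule 3 [fragile_item -> pick_ticket]. Adds restock_request, pick_ticket.
Round 3: rule 8 [restock_request & manifest_closed -> stock_available]. Adds stock_available.

dock_ready, fragile_item, manifest_closed, packed, pick_ticket, priority_ship, restock_request, shipped, stock_available, stock_low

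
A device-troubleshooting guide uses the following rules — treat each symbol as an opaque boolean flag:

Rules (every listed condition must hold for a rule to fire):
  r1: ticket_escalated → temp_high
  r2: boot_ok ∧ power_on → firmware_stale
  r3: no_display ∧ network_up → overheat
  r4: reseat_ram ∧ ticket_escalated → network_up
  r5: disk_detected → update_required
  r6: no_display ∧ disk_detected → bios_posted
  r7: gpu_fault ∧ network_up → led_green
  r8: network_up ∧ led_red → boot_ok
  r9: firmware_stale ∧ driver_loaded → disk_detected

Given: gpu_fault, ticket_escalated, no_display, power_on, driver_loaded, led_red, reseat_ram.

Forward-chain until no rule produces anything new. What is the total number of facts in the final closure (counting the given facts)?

Round 1: r1 [ticket_escalated → temp_high]; r4 [reseat_ram ∧ ticket_escalated → network_up]. Adds temp_high, network_up.
Round 2: r3 [no_display ∧ network_up → overheat]; r7 [gpu_fault ∧ network_up → led_green]; r8 [network_up ∧ led_red → boot_ok]. Adds overheat, led_green, boot_ok.
Round 3: r2 [boot_ok ∧ power_on → firmware_stale]. Adds firmware_stale.
Round 4: r9 [firmware_stale ∧ driver_loaded → disk_detected]. Adds disk_detected.
Round 5: r5 [disk_detected → update_required]; r6 [no_display ∧ disk_detected → bios_posted]. Adds update_required, bios_posted.
Closure: {bios_posted, boot_ok, disk_detected, driver_loaded, firmware_stale, gpu_fault, led_green, led_red, network_up, no_display, overheat, power_on, reseat_ram, temp_high, ticket_escalated, update_required} — 16 facts.

16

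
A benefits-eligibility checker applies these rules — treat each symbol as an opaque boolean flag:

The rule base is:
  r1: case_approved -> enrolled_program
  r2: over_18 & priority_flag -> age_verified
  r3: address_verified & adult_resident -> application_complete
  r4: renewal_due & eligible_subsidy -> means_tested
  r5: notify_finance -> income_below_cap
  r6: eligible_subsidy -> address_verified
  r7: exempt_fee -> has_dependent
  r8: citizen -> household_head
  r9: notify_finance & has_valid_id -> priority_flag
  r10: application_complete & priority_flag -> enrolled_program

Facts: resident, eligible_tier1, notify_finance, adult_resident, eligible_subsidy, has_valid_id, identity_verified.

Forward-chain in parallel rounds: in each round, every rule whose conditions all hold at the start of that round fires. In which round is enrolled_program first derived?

3

Round 1: r5 [notify_finance -> income_below_cap]; r6 [eligible_subsidy -> address_verified]; r9 [notify_finance & has_valid_id -> priority_flag]. Adds income_below_cap, address_verified, priority_flag.
Round 2: r3 [address_verified & adult_resident -> application_complete]. Adds application_complete.
Round 3: r10 [application_complete & priority_flag -> enrolled_program]. Adds enrolled_program.
enrolled_program first appears in round 3.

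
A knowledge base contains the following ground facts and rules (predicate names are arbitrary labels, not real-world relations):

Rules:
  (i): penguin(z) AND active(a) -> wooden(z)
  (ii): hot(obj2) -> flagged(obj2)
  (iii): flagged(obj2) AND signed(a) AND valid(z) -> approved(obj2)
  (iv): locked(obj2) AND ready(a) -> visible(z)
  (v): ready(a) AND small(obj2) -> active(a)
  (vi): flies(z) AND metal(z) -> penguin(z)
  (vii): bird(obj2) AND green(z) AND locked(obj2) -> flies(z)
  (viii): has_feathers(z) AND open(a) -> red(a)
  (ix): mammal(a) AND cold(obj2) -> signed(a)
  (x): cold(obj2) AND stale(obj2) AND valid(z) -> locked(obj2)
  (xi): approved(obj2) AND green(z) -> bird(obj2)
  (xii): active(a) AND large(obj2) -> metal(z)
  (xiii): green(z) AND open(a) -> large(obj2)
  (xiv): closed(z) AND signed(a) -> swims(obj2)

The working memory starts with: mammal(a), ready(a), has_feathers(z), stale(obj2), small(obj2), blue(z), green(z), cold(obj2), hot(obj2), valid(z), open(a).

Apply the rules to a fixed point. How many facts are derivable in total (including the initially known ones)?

24

Round 1 fires (ii), (v), (viii), (ix), (x), (xiii), giving flagged(obj2), active(a), red(a), signed(a), locked(obj2), large(obj2).
Round 2 fires (iii), (iv), (xii), giving approved(obj2), visible(z), metal(z).
Round 3 fires (xi), giving bird(obj2).
Round 4 fires (vii), giving flies(z).
Round 5 fires (vi), giving penguin(z).
Round 6 fires (i), giving wooden(z).
Closure: {active(a), approved(obj2), bird(obj2), blue(z), cold(obj2), flagged(obj2), flies(z), green(z), has_feathers(z), hot(obj2), large(obj2), locked(obj2), mammal(a), metal(z), open(a), penguin(z), ready(a), red(a), signed(a), small(obj2), stale(obj2), valid(z), visible(z), wooden(z)} — 24 facts.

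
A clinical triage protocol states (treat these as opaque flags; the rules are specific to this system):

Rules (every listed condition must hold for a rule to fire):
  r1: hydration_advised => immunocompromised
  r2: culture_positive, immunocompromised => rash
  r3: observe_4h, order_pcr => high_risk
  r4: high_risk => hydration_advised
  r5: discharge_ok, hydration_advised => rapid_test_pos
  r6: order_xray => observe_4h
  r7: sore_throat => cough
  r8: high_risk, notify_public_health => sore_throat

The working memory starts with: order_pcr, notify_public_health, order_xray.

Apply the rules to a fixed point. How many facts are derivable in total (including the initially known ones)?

9

Round 1: r6 [order_xray => observe_4h]. New: observe_4h.
Round 2: r3 [observe_4h, order_pcr => high_risk]. New: high_risk.
Round 3: r4 [high_risk => hydration_advised]; r8 [high_risk, notify_public_health => sore_throat]. New: hydration_advised, sore_throat.
Round 4: r1 [hydration_advised => immunocompromised]; r7 [sore_throat => cough]. New: immunocompromised, cough.
Closure: {cough, high_risk, hydration_advised, immunocompromised, notify_public_health, observe_4h, order_pcr, order_xray, sore_throat} — 9 facts.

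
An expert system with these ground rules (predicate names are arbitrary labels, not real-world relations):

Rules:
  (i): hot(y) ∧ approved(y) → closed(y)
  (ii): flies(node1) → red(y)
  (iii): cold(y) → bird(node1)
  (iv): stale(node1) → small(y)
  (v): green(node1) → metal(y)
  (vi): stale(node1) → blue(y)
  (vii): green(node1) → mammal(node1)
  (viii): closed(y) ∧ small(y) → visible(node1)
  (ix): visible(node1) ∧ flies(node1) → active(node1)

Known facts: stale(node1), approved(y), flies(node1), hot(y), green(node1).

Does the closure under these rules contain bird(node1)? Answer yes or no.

Round 1: (i) [hot(y) ∧ approved(y) → closed(y)]; (ii) [flies(node1) → red(y)]; (iv) [stale(node1) → small(y)]; (v) [green(node1) → metal(y)]; (vi) [stale(node1) → blue(y)]; (vii) [green(node1) → mammal(node1)]. Adds closed(y), red(y), small(y), metal(y), blue(y), mammal(node1).
Round 2: (viii) [closed(y) ∧ small(y) → visible(node1)]. Adds visible(node1).
Round 3: (ix) [visible(node1) ∧ flies(node1) → active(node1)]. Adds active(node1).
Fixed point reached. bird(node1) is concluded only by (iii); (iii) needs cold(y) (never derived).

no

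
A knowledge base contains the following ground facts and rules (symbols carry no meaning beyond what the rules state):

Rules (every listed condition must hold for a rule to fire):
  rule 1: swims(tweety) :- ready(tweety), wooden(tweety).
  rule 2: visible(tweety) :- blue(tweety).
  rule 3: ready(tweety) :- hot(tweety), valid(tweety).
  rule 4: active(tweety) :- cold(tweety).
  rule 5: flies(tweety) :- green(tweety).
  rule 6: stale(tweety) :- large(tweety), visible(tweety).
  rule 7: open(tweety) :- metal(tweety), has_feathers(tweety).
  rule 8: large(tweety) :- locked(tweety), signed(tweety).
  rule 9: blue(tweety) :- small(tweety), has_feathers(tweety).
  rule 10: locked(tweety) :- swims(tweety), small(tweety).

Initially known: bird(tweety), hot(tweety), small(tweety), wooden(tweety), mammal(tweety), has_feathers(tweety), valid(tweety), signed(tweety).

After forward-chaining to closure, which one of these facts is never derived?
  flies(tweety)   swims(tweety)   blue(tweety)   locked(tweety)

flies(tweety)

Round 1 fires rule 3, rule 9, giving ready(tweety), blue(tweety).
Round 2 fires rule 1, rule 2, giving swims(tweety), visible(tweety).
Round 3 fires rule 10, giving locked(tweety).
Round 4 fires rule 8, giving large(tweety).
Round 5 fires rule 6, giving stale(tweety).
Derived: blue(tweety) (round 1), swims(tweety) (round 2), locked(tweety) (round 3). flies(tweety) never appears in any round.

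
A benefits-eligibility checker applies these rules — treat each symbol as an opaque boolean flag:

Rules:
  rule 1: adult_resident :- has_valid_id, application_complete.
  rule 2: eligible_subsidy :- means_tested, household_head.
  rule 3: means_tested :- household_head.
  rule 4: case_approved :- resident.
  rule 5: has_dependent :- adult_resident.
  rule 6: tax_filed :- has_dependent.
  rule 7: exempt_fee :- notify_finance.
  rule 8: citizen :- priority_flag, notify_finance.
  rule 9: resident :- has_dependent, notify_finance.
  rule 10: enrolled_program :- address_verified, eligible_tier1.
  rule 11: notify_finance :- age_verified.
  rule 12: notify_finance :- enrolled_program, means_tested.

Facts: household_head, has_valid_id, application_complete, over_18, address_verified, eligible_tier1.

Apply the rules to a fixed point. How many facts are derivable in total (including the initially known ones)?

[1] rule 1 [adult_resident :- has_valid_id, application_complete.]; rule 3 [means_tested :- household_head.]; rule 10 [enrolled_program :- address_verified, eligible_tier1.]. ⇒ new: adult_resident, means_tested, enrolled_program.
[2] rule 2 [eligible_subsidy :- means_tested, household_head.]; rule 5 [has_dependent :- adult_resident.]; rule 12 [notify_finance :- enrolled_program, means_tested.]. ⇒ new: eligible_subsidy, has_dependent, notify_finance.
[3] rule 6 [tax_filed :- has_dependent.]; rule 7 [exempt_fee :- notify_finance.]; rule 9 [resident :- has_dependent, notify_finance.]. ⇒ new: tax_filed, exempt_fee, resident.
[4] rule 4 [case_approved :- resident.]. ⇒ new: case_approved.
Closure: {address_verified, adult_resident, application_complete, case_approved, eligible_subsidy, eligible_tier1, enrolled_program, exempt_fee, has_dependent, has_valid_id, household_head, means_tested, notify_finance, over_18, resident, tax_filed} — 16 facts.

16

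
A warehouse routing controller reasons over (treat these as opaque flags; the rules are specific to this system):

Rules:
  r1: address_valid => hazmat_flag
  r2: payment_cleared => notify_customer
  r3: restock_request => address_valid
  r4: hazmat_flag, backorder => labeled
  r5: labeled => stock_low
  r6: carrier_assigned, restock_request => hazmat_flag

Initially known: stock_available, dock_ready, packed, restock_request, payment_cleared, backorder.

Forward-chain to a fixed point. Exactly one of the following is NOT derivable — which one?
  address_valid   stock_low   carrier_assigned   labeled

Round 1 — r2, r3, derive notify_customer, address_valid.
Round 2 — r1, derive hazmat_flag.
Round 3 — r4, derive labeled.
Round 4 — r5, derive stock_low.
Derived: labeled (round 3), address_valid (round 1), stock_low (round 4). carrier_assigned never appears in any round.

carrier_assigned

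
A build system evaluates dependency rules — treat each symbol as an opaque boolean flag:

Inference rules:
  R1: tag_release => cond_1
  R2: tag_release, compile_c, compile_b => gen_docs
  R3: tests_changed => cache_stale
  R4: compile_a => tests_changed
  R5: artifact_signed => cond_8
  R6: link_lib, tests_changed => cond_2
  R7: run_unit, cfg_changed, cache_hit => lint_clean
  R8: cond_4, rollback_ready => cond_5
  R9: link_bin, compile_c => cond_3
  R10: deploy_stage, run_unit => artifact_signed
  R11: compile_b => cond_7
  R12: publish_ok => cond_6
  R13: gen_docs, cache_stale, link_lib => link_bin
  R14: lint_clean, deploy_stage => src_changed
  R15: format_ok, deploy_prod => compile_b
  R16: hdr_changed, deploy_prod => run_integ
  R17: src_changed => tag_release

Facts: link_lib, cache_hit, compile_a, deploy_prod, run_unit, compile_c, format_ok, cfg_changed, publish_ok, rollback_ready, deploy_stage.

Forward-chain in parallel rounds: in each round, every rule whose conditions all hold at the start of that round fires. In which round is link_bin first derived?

5

Round 1: R4 [compile_a => tests_changed]; R7 [run_unit, cfg_changed, cache_hit => lint_clean]; R10 [deploy_stage, run_unit => artifact_signed]; R12 [publish_ok => cond_6]; R15 [format_ok, deploy_prod => compile_b]. Adds tests_changed, lint_clean, artifact_signed, cond_6, compile_b.
Round 2: R3 [tests_changed => cache_stale]; R5 [artifact_signed => cond_8]; R6 [link_lib, tests_changed => cond_2]; R11 [compile_b => cond_7]; R14 [lint_clean, deploy_stage => src_changed]. Adds cache_stale, cond_8, cond_2, cond_7, src_changed.
Round 3: R17 [src_changed => tag_release]. Adds tag_release.
Round 4: R1 [tag_release => cond_1]; R2 [tag_release, compile_c, compile_b => gen_docs]. Adds cond_1, gen_docs.
Round 5: R13 [gen_docs, cache_stale, link_lib => link_bin]. Adds link_bin.
link_bin first appears in round 5.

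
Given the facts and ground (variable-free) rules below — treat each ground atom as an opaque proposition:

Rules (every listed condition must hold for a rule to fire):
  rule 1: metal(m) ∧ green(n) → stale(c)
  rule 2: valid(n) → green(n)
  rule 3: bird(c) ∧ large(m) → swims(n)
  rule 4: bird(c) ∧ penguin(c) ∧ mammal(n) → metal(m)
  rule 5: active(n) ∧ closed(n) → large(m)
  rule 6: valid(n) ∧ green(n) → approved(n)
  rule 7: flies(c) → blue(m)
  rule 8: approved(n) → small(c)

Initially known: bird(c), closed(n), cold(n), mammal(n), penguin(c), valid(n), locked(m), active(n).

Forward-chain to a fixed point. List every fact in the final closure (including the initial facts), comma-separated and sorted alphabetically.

active(n), approved(n), bird(c), closed(n), cold(n), green(n), large(m), locked(m), mammal(n), metal(m), penguin(c), small(c), stale(c), swims(n), valid(n)

Round 1 fires rule 2, rule 4, rule 5, giving green(n), metal(m), large(m).
Round 2 fires rule 1, rule 3, rule 6, giving stale(c), swims(n), approved(n).
Round 3 fires rule 8, giving small(c).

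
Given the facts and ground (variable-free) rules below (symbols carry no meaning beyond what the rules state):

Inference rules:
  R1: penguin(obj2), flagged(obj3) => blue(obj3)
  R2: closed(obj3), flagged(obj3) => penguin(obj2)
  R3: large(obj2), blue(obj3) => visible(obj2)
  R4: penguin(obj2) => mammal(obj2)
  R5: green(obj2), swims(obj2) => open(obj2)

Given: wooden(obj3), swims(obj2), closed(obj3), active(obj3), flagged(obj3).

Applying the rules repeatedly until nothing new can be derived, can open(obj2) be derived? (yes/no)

Round 1: R2 [closed(obj3), flagged(obj3) => penguin(obj2)]. Adds penguin(obj2).
Round 2: R1 [penguin(obj2), flagged(obj3) => blue(obj3)]; R4 [penguin(obj2) => mammal(obj2)]. Adds blue(obj3), mammal(obj2).
Fixed point reached. open(obj2) is concluded only by R5; R5 needs green(obj2) (never derived).

no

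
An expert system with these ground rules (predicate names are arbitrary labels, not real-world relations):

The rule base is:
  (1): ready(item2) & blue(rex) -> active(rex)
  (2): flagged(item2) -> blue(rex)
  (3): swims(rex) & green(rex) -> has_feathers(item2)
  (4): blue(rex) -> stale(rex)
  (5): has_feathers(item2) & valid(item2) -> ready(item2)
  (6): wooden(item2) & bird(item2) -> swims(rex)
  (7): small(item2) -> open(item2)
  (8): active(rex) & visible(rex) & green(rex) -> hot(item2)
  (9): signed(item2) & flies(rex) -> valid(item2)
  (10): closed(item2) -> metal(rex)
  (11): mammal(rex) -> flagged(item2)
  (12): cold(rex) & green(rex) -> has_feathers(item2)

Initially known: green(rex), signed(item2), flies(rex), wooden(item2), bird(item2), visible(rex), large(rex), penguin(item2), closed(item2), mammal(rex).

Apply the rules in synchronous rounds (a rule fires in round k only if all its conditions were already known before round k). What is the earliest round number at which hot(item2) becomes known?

5

Round 1: (6) [wooden(item2) & bird(item2) -> swims(rex)]; (9) [signed(item2) & flies(rex) -> valid(item2)]; (10) [closed(item2) -> metal(rex)]; (11) [mammal(rex) -> flagged(item2)]. Adds swims(rex), valid(item2), metal(rex), flagged(item2).
Round 2: (2) [flagged(item2) -> blue(rex)]; (3) [swims(rex) & green(rex) -> has_feathers(item2)]. Adds blue(rex), has_feathers(item2).
Round 3: (4) [blue(rex) -> stale(rex)]; (5) [has_feathers(item2) & valid(item2) -> ready(item2)]. Adds stale(rex), ready(item2).
Round 4: (1) [ready(item2) & blue(rex) -> active(rex)]. Adds active(rex).
Round 5: (8) [active(rex) & visible(rex) & green(rex) -> hot(item2)]. Adds hot(item2).
hot(item2) first appears in round 5.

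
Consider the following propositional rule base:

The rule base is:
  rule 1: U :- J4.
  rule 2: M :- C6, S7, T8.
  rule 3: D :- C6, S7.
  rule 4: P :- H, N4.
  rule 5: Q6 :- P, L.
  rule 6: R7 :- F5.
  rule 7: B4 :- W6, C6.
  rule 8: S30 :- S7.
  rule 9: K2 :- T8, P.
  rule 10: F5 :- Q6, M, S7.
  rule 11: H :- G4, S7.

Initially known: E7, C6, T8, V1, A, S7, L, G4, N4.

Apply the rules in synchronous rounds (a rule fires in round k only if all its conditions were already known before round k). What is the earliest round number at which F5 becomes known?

4

[1] rule 2 [M :- C6, S7, T8.]; rule 3 [D :- C6, S7.]; rule 8 [S30 :- S7.]; rule 11 [H :- G4, S7.]. ⇒ new: M, D, S30, H.
[2] rule 4 [P :- H, N4.]. ⇒ new: P.
[3] rule 5 [Q6 :- P, L.]; rule 9 [K2 :- T8, P.]. ⇒ new: Q6, K2.
[4] rule 10 [F5 :- Q6, M, S7.]. ⇒ new: F5.
F5 first appears in round 4.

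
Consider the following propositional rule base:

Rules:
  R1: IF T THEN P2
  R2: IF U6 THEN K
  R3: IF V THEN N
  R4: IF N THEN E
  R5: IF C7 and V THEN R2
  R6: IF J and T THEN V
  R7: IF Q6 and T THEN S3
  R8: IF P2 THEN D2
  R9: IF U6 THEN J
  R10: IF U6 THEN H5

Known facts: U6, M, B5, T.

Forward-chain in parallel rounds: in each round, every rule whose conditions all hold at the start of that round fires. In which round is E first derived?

4

Round 1: R1 [IF T THEN P2]; R2 [IF U6 THEN K]; R9 [IF U6 THEN J]; R10 [IF U6 THEN H5]. New: P2, K, J, H5.
Round 2: R6 [IF J and T THEN V]; R8 [IF P2 THEN D2]. New: V, D2.
Round 3: R3 [IF V THEN N]. New: N.
Round 4: R4 [IF N THEN E]. New: E.
E first appears in round 4.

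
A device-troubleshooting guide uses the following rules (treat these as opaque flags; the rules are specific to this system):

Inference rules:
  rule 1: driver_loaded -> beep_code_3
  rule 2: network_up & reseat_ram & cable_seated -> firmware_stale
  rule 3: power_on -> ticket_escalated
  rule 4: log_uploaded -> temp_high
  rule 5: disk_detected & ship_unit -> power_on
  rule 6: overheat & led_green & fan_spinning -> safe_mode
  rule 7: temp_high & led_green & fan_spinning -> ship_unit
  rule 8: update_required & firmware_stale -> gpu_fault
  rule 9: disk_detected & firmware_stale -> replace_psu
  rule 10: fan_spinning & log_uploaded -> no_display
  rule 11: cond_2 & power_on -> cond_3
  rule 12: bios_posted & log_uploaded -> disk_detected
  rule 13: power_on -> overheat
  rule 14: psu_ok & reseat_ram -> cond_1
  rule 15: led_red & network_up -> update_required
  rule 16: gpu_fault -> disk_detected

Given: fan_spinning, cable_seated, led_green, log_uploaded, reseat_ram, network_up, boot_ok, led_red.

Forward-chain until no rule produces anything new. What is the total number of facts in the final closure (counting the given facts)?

20

Round 1: rule 2 [network_up & reseat_ram & cable_seated -> firmware_stale]; rule 4 [log_uploaded -> temp_high]; rule 10 [fan_spinning & log_uploaded -> no_display]; rule 15 [led_red & network_up -> update_required]. New: firmware_stale, temp_high, no_display, update_required.
Round 2: rule 7 [temp_high & led_green & fan_spinning -> ship_unit]; rule 8 [update_required & firmware_stale -> gpu_fault]. New: ship_unit, gpu_fault.
Round 3: rule 16 [gpu_fault -> disk_detected]. New: disk_detected.
Round 4: rule 5 [disk_detected & ship_unit -> power_on]; rule 9 [disk_detected & firmware_stale -> replace_psu]. New: power_on, replace_psu.
Round 5: rule 3 [power_on -> ticket_escalated]; rule 13 [power_on -> overheat]. New: ticket_escalated, overheat.
Round 6: rule 6 [overheat & led_green & fan_spinning -> safe_mode]. New: safe_mode.
Closure: {boot_ok, cable_seated, disk_detected, fan_spinning, firmware_stale, gpu_fault, led_green, led_red, log_uploaded, network_up, no_display, overheat, power_on, replace_psu, reseat_ram, safe_mode, ship_unit, temp_high, ticket_escalated, update_required} — 20 facts.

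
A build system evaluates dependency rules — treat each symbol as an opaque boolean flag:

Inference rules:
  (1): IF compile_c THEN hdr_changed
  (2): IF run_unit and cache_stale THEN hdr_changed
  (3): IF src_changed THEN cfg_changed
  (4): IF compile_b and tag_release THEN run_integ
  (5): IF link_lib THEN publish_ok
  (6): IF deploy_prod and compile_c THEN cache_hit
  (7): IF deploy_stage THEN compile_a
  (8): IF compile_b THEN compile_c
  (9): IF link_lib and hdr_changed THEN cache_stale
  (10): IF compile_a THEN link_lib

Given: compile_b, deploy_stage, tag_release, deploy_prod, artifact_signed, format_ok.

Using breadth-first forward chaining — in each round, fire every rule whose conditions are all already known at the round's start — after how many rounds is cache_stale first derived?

Round 1: (4) [IF compile_b and tag_release THEN run_integ]; (7) [IF deploy_stage THEN compile_a]; (8) [IF compile_b THEN compile_c]. New: run_integ, compile_a, compile_c.
Round 2: (1) [IF compile_c THEN hdr_changed]; (6) [IF deploy_prod and compile_c THEN cache_hit]; (10) [IF compile_a THEN link_lib]. New: hdr_changed, cache_hit, link_lib.
Round 3: (5) [IF link_lib THEN publish_ok]; (9) [IF link_lib and hdr_changed THEN cache_stale]. New: publish_ok, cache_stale.
cache_stale first appears in round 3.

3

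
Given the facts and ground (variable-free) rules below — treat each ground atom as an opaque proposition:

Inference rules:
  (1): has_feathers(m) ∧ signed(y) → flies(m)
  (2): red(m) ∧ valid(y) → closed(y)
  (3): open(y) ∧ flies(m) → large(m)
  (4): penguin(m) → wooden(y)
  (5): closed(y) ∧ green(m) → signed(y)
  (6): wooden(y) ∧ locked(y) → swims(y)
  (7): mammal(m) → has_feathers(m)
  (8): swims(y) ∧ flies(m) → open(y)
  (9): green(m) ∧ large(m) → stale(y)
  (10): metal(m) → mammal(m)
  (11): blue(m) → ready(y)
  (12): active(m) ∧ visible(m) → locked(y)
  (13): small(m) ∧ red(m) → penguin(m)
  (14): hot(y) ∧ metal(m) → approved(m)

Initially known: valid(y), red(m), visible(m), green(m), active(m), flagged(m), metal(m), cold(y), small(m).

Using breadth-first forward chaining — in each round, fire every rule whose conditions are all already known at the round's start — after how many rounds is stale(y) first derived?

6

Round 1 fires (2), (10), (12), (13), giving closed(y), mammal(m), locked(y), penguin(m).
Round 2 fires (4), (5), (7), giving wooden(y), signed(y), has_feathers(m).
Round 3 fires (1), (6), giving flies(m), swims(y).
Round 4 fires (8), giving open(y).
Round 5 fires (3), giving large(m).
Round 6 fires (9), giving stale(y).
stale(y) first appears in round 6.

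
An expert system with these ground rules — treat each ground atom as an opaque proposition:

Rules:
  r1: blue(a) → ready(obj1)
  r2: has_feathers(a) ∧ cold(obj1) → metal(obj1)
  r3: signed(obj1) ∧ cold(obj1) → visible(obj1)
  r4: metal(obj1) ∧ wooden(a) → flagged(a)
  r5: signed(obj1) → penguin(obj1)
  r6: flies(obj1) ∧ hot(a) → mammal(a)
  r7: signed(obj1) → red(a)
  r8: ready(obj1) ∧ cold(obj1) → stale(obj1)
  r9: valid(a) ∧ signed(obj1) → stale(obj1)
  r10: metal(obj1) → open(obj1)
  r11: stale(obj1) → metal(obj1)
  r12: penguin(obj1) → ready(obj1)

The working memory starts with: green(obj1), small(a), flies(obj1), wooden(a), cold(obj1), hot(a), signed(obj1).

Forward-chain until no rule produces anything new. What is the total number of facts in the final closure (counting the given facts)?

Round 1: r3 [signed(obj1) ∧ cold(obj1) → visible(obj1)]; r5 [signed(obj1) → penguin(obj1)]; r6 [flies(obj1) ∧ hot(a) → mammal(a)]; r7 [signed(obj1) → red(a)]. New: visible(obj1), penguin(obj1), mammal(a), red(a).
Round 2: r12 [penguin(obj1) → ready(obj1)]. New: ready(obj1).
Round 3: r8 [ready(obj1) ∧ cold(obj1) → stale(obj1)]. New: stale(obj1).
Round 4: r11 [stale(obj1) → metal(obj1)]. New: metal(obj1).
Round 5: r4 [metal(obj1) ∧ wooden(a) → flagged(a)]; r10 [metal(obj1) → open(obj1)]. New: flagged(a), open(obj1).
Closure: {cold(obj1), flagged(a), flies(obj1), green(obj1), hot(a), mammal(a), metal(obj1), open(obj1), penguin(obj1), ready(obj1), red(a), signed(obj1), small(a), stale(obj1), visible(obj1), wooden(a)} — 16 facts.

16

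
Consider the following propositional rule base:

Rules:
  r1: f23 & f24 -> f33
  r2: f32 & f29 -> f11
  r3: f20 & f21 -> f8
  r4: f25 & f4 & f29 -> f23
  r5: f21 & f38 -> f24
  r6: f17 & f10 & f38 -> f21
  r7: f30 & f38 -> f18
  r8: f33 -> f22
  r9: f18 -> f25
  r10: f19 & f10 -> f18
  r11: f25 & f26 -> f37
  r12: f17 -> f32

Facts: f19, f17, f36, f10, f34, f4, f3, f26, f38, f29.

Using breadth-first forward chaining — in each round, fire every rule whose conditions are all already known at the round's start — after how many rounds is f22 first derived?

Round 1: r6 [f17 & f10 & f38 -> f21]; r10 [f19 & f10 -> f18]; r12 [f17 -> f32]. Adds f21, f18, f32.
Round 2: r2 [f32 & f29 -> f11]; r5 [f21 & f38 -> f24]; r9 [f18 -> f25]. Adds f11, f24, f25.
Round 3: r4 [f25 & f4 & f29 -> f23]; r11 [f25 & f26 -> f37]. Adds f23, f37.
Round 4: r1 [f23 & f24 -> f33]. Adds f33.
Round 5: r8 [f33 -> f22]. Adds f22.
f22 first appears in round 5.

5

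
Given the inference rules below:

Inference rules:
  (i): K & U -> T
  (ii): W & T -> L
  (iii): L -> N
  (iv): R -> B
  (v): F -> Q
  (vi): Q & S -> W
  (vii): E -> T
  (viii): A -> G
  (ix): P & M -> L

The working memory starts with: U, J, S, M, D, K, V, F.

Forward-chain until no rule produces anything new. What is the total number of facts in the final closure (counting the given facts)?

Round 1: (i) [K & U -> T]; (v) [F -> Q]. Adds T, Q.
Round 2: (vi) [Q & S -> W]. Adds W.
Round 3: (ii) [W & T -> L]. Adds L.
Round 4: (iii) [L -> N]. Adds N.
Closure: {D, F, J, K, L, M, N, Q, S, T, U, V, W} — 13 facts.

13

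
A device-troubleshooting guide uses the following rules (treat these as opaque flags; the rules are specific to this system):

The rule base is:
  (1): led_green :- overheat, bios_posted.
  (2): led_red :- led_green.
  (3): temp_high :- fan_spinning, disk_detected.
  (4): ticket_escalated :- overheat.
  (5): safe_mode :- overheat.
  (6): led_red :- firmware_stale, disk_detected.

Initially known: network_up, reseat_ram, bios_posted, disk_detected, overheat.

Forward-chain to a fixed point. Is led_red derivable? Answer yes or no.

Round 1: (1) [led_green :- overheat, bios_posted.]; (4) [ticket_escalated :- overheat.]; (5) [safe_mode :- overheat.]. Adds led_green, ticket_escalated, safe_mode.
Round 2: (2) [led_red :- led_green.]. Adds led_red.
led_red appears in round 2, so it is derivable.

yes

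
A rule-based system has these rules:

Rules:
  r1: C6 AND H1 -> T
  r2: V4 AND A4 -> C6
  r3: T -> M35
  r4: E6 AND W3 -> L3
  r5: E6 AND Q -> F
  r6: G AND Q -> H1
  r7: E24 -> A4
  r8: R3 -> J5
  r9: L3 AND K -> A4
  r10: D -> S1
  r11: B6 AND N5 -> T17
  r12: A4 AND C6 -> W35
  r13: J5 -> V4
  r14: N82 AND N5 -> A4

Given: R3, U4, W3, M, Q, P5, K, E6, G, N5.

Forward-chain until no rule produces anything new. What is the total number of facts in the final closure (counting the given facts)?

Round 1: r4 [E6 AND W3 -> L3]; r5 [E6 AND Q -> F]; r6 [G AND Q -> H1]; r8 [R3 -> J5]. New: L3, F, H1, J5.
Round 2: r9 [L3 AND K -> A4]; r13 [J5 -> V4]. New: A4, V4.
Round 3: r2 [V4 AND A4 -> C6]. New: C6.
Round 4: r1 [C6 AND H1 -> T]; r12 [A4 AND C6 -> W35]. New: T, W35.
Round 5: r3 [T -> M35]. New: M35.
Closure: {A4, C6, E6, F, G, H1, J5, K, L3, M, M35, N5, P5, Q, R3, T, U4, V4, W3, W35} — 20 facts.

20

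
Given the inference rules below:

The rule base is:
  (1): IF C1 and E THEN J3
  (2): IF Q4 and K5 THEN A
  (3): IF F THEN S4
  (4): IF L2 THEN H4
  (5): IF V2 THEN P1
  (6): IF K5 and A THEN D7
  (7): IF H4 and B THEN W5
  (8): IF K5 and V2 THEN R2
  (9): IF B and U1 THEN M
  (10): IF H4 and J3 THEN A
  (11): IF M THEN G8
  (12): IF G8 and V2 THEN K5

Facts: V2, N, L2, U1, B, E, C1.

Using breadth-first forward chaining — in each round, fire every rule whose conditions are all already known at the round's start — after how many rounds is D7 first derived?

4

Round 1 — (1), (4), (5), (9), derive J3, H4, P1, M.
Round 2 — (7), (10), (11), derive W5, A, G8.
Round 3 — (12), derive K5.
Round 4 — (6), (8), derive D7, R2.
D7 first appears in round 4.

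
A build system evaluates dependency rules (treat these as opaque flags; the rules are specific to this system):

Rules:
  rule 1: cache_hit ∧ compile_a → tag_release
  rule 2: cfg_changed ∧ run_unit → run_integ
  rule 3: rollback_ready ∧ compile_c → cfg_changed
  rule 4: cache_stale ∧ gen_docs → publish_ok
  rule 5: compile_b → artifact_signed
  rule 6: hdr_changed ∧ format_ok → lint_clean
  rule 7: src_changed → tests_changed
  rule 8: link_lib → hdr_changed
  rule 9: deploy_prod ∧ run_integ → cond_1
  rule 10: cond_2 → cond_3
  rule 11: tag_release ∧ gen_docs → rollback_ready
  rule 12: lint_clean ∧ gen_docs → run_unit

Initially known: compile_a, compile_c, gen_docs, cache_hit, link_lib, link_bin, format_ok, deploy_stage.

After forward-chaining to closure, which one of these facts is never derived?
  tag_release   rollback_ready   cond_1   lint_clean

cond_1

Round 1: rule 1 [cache_hit ∧ compile_a → tag_release]; rule 8 [link_lib → hdr_changed]. New: tag_release, hdr_changed.
Round 2: rule 6 [hdr_changed ∧ format_ok → lint_clean]; rule 11 [tag_release ∧ gen_docs → rollback_ready]. New: lint_clean, rollback_ready.
Round 3: rule 3 [rollback_ready ∧ compile_c → cfg_changed]; rule 12 [lint_clean ∧ gen_docs → run_unit]. New: cfg_changed, run_unit.
Round 4: rule 2 [cfg_changed ∧ run_unit → run_integ]. New: run_integ.
Derived: rollback_ready (round 2), lint_clean (round 2), tag_release (round 1). cond_1 never appears in any round.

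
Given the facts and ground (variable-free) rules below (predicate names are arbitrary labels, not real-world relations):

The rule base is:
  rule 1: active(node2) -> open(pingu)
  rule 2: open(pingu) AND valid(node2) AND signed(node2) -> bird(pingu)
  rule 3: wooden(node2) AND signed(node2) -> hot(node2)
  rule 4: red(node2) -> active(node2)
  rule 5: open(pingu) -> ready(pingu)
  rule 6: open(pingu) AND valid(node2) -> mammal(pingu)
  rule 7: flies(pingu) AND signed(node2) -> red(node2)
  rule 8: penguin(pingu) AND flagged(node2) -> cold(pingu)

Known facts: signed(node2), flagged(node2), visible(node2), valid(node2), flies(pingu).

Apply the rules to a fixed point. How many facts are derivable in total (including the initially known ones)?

11

Round 1: rule 7 [flies(pingu) AND signed(node2) -> red(node2)]. New: red(node2).
Round 2: rule 4 [red(node2) -> active(node2)]. New: active(node2).
Round 3: rule 1 [active(node2) -> open(pingu)]. New: open(pingu).
Round 4: rule 2 [open(pingu) AND valid(node2) AND signed(node2) -> bird(pingu)]; rule 5 [open(pingu) -> ready(pingu)]; rule 6 [open(pingu) AND valid(node2) -> mammal(pingu)]. New: bird(pingu), ready(pingu), mammal(pingu).
Closure: {active(node2), bird(pingu), flagged(node2), flies(pingu), mammal(pingu), open(pingu), ready(pingu), red(node2), signed(node2), valid(node2), visible(node2)} — 11 facts.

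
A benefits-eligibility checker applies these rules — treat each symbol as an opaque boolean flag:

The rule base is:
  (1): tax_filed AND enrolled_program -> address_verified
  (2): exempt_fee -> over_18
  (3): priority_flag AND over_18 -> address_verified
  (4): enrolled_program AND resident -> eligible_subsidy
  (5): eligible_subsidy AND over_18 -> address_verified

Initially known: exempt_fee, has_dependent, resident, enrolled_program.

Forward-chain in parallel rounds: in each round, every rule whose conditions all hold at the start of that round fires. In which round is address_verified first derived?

[1] (2) [exempt_fee -> over_18]; (4) [enrolled_program AND resident -> eligible_subsidy]. ⇒ new: over_18, eligible_subsidy.
[2] (5) [eligible_subsidy AND over_18 -> address_verified]. ⇒ new: address_verified.
address_verified first appears in round 2.

2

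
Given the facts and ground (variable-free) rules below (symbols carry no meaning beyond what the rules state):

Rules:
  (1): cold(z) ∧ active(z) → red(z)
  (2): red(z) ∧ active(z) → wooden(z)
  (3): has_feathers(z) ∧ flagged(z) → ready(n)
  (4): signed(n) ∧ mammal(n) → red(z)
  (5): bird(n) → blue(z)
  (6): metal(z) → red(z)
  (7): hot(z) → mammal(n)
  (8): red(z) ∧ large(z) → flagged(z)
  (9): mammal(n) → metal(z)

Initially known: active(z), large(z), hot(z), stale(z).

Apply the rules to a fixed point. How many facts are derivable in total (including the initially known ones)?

9

Round 1: (7) [hot(z) → mammal(n)]. New: mammal(n).
Round 2: (9) [mammal(n) → metal(z)]. New: metal(z).
Round 3: (6) [metal(z) → red(z)]. New: red(z).
Round 4: (2) [red(z) ∧ active(z) → wooden(z)]; (8) [red(z) ∧ large(z) → flagged(z)]. New: wooden(z), flagged(z).
Closure: {active(z), flagged(z), hot(z), large(z), mammal(n), metal(z), red(z), stale(z), wooden(z)} — 9 facts.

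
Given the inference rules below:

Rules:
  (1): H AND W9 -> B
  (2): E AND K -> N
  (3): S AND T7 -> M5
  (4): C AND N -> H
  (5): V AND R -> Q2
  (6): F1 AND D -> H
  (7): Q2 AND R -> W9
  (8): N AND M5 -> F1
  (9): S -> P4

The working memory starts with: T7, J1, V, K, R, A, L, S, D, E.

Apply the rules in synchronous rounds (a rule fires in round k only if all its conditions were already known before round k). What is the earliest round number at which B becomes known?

4

Round 1: (2) [E AND K -> N]; (3) [S AND T7 -> M5]; (5) [V AND R -> Q2]; (9) [S -> P4]. Adds N, M5, Q2, P4.
Round 2: (7) [Q2 AND R -> W9]; (8) [N AND M5 -> F1]. Adds W9, F1.
Round 3: (6) [F1 AND D -> H]. Adds H.
Round 4: (1) [H AND W9 -> B]. Adds B.
B first appears in round 4.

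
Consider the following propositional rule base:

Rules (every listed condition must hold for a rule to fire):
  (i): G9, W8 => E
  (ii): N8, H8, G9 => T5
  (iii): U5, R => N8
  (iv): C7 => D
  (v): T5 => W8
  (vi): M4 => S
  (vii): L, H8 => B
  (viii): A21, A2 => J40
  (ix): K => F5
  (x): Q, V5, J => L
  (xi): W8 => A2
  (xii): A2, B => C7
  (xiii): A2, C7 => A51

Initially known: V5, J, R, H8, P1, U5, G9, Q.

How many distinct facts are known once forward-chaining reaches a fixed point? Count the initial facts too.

Round 1 — (iii), (x), derive N8, L.
Round 2 — (ii), (vii), derive T5, B.
Round 3 — (v), derive W8.
Round 4 — (i), (xi), derive E, A2.
Round 5 — (xii), derive C7.
Round 6 — (iv), (xiii), derive D, A51.
Closure: {A2, A51, B, C7, D, E, G9, H8, J, L, N8, P1, Q, R, T5, U5, V5, W8} — 18 facts.

18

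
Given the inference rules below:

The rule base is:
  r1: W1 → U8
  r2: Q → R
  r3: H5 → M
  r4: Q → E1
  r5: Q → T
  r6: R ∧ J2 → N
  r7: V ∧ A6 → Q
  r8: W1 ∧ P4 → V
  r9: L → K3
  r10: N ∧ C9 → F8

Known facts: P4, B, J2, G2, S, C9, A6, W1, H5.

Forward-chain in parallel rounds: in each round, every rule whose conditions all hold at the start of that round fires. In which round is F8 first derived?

5

[1] r1 [W1 → U8]; r3 [H5 → M]; r8 [W1 ∧ P4 → V]. ⇒ new: U8, M, V.
[2] r7 [V ∧ A6 → Q]. ⇒ new: Q.
[3] r2 [Q → R]; r4 [Q → E1]; r5 [Q → T]. ⇒ new: R, E1, T.
[4] r6 [R ∧ J2 → N]. ⇒ new: N.
[5] r10 [N ∧ C9 → F8]. ⇒ new: F8.
F8 first appears in round 5.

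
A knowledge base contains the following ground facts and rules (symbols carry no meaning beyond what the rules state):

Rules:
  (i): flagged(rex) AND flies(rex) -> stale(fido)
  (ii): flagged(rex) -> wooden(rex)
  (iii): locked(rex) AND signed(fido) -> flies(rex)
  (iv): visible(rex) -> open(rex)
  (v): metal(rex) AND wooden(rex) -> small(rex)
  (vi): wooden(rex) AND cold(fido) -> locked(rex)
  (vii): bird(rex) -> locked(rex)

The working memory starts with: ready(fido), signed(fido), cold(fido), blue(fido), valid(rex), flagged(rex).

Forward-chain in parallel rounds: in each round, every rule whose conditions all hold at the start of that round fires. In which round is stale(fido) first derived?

4

Round 1 fires (ii), giving wooden(rex).
Round 2 fires (vi), giving locked(rex).
Round 3 fires (iii), giving flies(rex).
Round 4 fires (i), giving stale(fido).
stale(fido) first appears in round 4.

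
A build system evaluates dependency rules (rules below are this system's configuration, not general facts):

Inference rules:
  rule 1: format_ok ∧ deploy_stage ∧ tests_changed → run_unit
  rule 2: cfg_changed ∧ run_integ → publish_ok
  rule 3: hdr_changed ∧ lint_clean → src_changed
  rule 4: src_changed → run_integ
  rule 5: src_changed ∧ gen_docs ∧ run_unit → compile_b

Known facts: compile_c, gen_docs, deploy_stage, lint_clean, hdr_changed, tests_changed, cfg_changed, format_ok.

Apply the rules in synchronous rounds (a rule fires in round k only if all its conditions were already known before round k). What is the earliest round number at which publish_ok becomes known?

Round 1: rule 1 [format_ok ∧ deploy_stage ∧ tests_changed → run_unit]; rule 3 [hdr_changed ∧ lint_clean → src_changed]. New: run_unit, src_changed.
Round 2: rule 4 [src_changed → run_integ]; rule 5 [src_changed ∧ gen_docs ∧ run_unit → compile_b]. New: run_integ, compile_b.
Round 3: rule 2 [cfg_changed ∧ run_integ → publish_ok]. New: publish_ok.
publish_ok first appears in round 3.

3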